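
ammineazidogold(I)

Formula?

Ligands: 1 azido (N3, -1), 1 ammine (NH3, neutral). Ligand charge sum = -1.
With Au in oxidation state +1, the complex ion is [Au...].

[Au(N3)(NH3)]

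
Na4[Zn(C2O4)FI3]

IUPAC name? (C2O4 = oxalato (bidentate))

sodium fluorotriiodooxalatozincate(II)

The 4 sodium counter-ions carry a total charge of +4, so each complex ion is 4−.
Ligand charges: 1×oxalato (-2 each), 3×iodo (-1 each), 1×fluoro (-1 each); total -6. So Zn + (-6) = 4−, giving Zn = +2.
The complex ion is anionic, so zinc takes the -ate form zincate(II).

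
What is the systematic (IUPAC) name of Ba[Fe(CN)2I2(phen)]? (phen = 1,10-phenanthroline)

The 1 barium counter-ion carries a total charge of +2, so each complex ion is 2−.
Ligand charges: 1×1,10-phenanthroline (neutral), 2×cyano (-1 each), 2×iodo (-1 each); total -4. So Fe + (-4) = 2−, giving Fe = +2.
The complex ion is anionic, so iron takes the -ate form ferrate(II).

barium dicyanodiiodo(1,10-phenanthroline)ferrate(II)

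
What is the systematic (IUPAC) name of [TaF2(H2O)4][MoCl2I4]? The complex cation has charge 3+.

Both ions are complex: the cation is named first with the plain metal name, the anion second with the -ate form; each ion's ligands are alphabetised independently.
The complex cation is given as 3+; its ligand charges sum to -2, so Ta = +5.
A 1:1 salt means the anion carries the equal and opposite charge, 3−.
Anion: ligand charges sum to -6; for the ion to be 3−, Mo = +3.

tetraaquadifluorotantalum(V) dichlorotetraiodomolybdate(III)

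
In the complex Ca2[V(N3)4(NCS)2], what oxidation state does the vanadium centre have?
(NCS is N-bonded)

+2

2 calcium outside the brackets (+2 each) → the complex ion is 4−.
Ligand charges: 4×N3 = -4; 2×NCS = -2; sum -6.
V + (-6) = 4− ⇒ V is +2.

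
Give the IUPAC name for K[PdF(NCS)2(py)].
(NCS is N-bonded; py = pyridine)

potassium fluorodiisothiocyanato(pyridine)palladate(II)

The 1 potassium counter-ion carries a total charge of +1, so each complex ion is 1−.
Ligand charges: 1×fluoro (-1 each), 2×isothiocyanato (-1 each), 1×pyridine (neutral); total -3. So Pd + (-3) = 1−, giving Pd = +2.
The complex ion is anionic, so palladium takes the -ate form palladate(II).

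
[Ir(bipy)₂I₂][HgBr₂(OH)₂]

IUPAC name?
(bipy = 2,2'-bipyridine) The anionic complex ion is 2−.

bis(2,2'-bipyridine)diiodoiridium(IV) dibromodihydroxomercurate(II)

Both ions are complex: the cation is named first with the plain metal name, the anion second with the -ate form; each ion's ligands are alphabetised independently.
The complex anion is given as 2−; its ligand charges sum to -4, so Hg = +2.
A 1:1 salt means the cation carries the equal and opposite charge, 2+.
Cation: ligand charges sum to -2; for the ion to be 2+, Ir = +4.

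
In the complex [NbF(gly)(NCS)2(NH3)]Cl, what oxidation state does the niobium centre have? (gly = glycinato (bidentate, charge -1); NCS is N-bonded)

+5

1 chloride outside the brackets (-1 each) → the complex ion is 1+.
Ligand charges: 1×gly = -1; 1×F = -1; 1×NH3 neutral; 2×NCS = -2; sum -4.
Nb + (-4) = 1+ ⇒ Nb is +5.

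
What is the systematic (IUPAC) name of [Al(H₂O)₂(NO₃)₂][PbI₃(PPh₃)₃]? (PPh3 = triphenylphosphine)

Both ions are complex: the cation is named first with the plain metal name, the anion second with the -ate form; each ion's ligands are alphabetised independently.
Aluminium is always +3 in its complexes; the cation's ligand charges sum to -2, so the complex cation is 1+.
A 1:1 salt means the anion carries the equal and opposite charge, 1−.
Anion: ligand charges sum to -3; for the ion to be 1−, Pb = +2.

diaquadinitratoaluminium(III) triiodotris(triphenylphosphine)plumbate(II)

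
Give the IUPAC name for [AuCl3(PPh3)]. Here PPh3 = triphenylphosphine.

trichloro(triphenylphosphine)gold(III)

There is no counter-ion, so the complex is neutral overall.
Ligand charges: 1×triphenylphosphine (neutral), 3×chloro (-1 each); total -3. So Au + (-3) = 0, giving Au = +3.
Ligands are named alphabetically: chloro before triphenylphosphine.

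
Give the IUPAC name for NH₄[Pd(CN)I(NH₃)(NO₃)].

ammonium amminecyanoiodonitratopalladate(II)

The 1 ammonium counter-ion carries a total charge of +1, so each complex ion is 1−.
Ligand charges: 1×nitrato (-1 each), 1×cyano (-1 each), 1×iodo (-1 each), 1×ammine (neutral); total -3. So Pd + (-3) = 1−, giving Pd = +2.
The complex ion is anionic, so palladium takes the -ate form palladate(II).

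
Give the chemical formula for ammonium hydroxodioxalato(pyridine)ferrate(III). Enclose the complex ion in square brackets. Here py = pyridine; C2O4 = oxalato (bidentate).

Ligands: 1 pyridine (py, neutral), 1 hydroxo (OH, -1), 2 oxalato (C2O4, -2). Ligand charge sum = -5.
Charge balance with ammonium (+1) requires 1 complex ion per 2 ammonium.

(NH4)2[Fe(C2O4)2(OH)(py)]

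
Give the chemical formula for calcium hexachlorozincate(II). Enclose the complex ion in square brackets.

Ligands: 6 chloro (Cl, -1). Ligand charge sum = -6.
Charge balance with calcium (+2) requires 1 complex ion per 2 calcium.

Ca2[ZnCl6]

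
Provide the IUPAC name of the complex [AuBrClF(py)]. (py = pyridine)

bromochlorofluoro(pyridine)gold(III)

There is no counter-ion, so the complex is neutral overall.
Ligand charges: 1×pyridine (neutral), 1×fluoro (-1 each), 1×chloro (-1 each), 1×bromo (-1 each); total -3. So Au + (-3) = 0, giving Au = +3.
Ligands are named alphabetically: bromo before chloro before fluoro before pyridine.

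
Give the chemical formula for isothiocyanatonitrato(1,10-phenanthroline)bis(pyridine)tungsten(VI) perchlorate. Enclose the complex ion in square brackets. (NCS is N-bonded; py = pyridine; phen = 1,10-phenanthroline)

Ligands: 1 isothiocyanato (NCS, -1), 1 nitrato (NO3, -1), 2 pyridine (py, neutral), 1 1,10-phenanthroline (phen, neutral). Ligand charge sum = -2.
With W in oxidation state +6, the complex ion is [W...]^4+.
Charge balance with perchlorate (-1) requires 1 complex ion per 4 perchlorate.

[W(NCS)(NO3)(phen)(py)2](ClO4)4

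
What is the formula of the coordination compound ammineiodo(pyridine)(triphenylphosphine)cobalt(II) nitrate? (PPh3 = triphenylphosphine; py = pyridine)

Ligands: 1 triphenylphosphine (PPh3, neutral), 1 pyridine (py, neutral), 1 iodo (I, -1), 1 ammine (NH3, neutral). Ligand charge sum = -1.
With Co in oxidation state +2, the complex ion is [Co...]^1+.
Charge balance with nitrate (-1) requires 1 complex ion per 1 nitrate.

[CoI(NH3)(PPh3)(py)]NO3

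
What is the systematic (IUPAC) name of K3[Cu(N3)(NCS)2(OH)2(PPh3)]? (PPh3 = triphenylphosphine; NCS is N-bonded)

potassium azidodihydroxodiisothiocyanato(triphenylphosphine)cuprate(II)

The 3 potassium counter-ions carry a total charge of +3, so each complex ion is 3−.
Ligand charges: 1×triphenylphosphine (neutral), 2×hydroxo (-1 each), 2×isothiocyanato (-1 each), 1×azido (-1 each); total -5. So Cu + (-5) = 3−, giving Cu = +2.
The complex ion is anionic, so copper takes the -ate form cuprate(II).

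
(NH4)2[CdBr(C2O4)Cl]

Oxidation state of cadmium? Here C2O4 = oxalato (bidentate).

+2

2 ammonium outside the brackets (+1 each) → the complex ion is 2−.
Ligand charges: 1×Br = -1; 1×C2O4 = -2; 1×Cl = -1; sum -4.
Cd + (-4) = 2− ⇒ Cd is +2.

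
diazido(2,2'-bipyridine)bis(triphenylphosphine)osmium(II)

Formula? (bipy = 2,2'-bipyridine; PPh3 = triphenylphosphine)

Ligands: 1 2,2'-bipyridine (bipy, neutral), 2 triphenylphosphine (PPh3, neutral), 2 azido (N3, -1). Ligand charge sum = -2.
With Os in oxidation state +2, the complex ion is [Os...].

[Os(bipy)(N3)2(PPh3)2]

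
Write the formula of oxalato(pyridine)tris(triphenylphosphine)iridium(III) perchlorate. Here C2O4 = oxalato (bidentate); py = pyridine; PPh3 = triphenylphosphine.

[Ir(C2O4)(PPh3)3(py)]ClO4

Ligands: 1 oxalato (C2O4, -2), 1 pyridine (py, neutral), 3 triphenylphosphine (PPh3, neutral). Ligand charge sum = -2.
Charge balance with perchlorate (-1) requires 1 complex ion per 1 perchlorate.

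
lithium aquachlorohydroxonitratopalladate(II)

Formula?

Ligands: 1 chloro (Cl, -1), 1 aqua (H2O, neutral), 1 hydroxo (OH, -1), 1 nitrato (NO3, -1). Ligand charge sum = -3.
Charge balance with lithium (+1) requires 1 complex ion per 1 lithium.

Li[PdCl(H2O)(NO3)(OH)]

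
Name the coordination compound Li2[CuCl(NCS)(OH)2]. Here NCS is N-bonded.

The 2 lithium counter-ions carry a total charge of +2, so each complex ion is 2−.
Ligand charges: 1×chloro (-1 each), 2×hydroxo (-1 each), 1×isothiocyanato (-1 each); total -4. So Cu + (-4) = 2−, giving Cu = +2.
Ligands are named alphabetically: chloro before hydroxo before isothiocyanato.
The complex ion is anionic, so copper takes the -ate form cuprate(II).

lithium chlorodihydroxoisothiocyanatocuprate(II)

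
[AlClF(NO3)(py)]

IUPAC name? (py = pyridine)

chlorofluoronitrato(pyridine)aluminium(III)

There is no counter-ion, so the complex is neutral overall.
Ligand charges: 1×nitrato (-1 each), 1×fluoro (-1 each), 1×chloro (-1 each), 1×pyridine (neutral); total -3. So Al + (-3) = 0, giving Al = +3.
Ligands are named alphabetically: chloro before fluoro before nitrato before pyridine.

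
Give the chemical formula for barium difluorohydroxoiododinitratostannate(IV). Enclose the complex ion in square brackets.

Ligands: 1 iodo (I, -1), 2 nitrato (NO3, -1), 2 fluoro (F, -1), 1 hydroxo (OH, -1). Ligand charge sum = -6.
Charge balance with barium (+2) requires 1 complex ion per 1 barium.

Ba[SnF2I(NO3)2(OH)]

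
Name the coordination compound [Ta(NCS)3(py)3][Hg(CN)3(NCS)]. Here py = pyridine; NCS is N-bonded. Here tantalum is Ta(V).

Ta is given as +5; the cation's ligand charges sum to -3, so the complex cation is 2+.
A 1:1 salt means the anion carries the equal and opposite charge, 2−.
Anion: ligand charges sum to -4; for the ion to be 2−, Hg = +2.

triisothiocyanatotris(pyridine)tantalum(V) tricyanoisothiocyanatomercurate(II)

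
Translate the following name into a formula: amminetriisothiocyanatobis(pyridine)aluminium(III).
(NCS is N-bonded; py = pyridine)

[Al(NCS)3(NH3)(py)2]

Ligands: 1 ammine (NH3, neutral), 3 isothiocyanato (NCS, -1), 2 pyridine (py, neutral). Ligand charge sum = -3.
With Al in oxidation state +3, the complex ion is [Al...].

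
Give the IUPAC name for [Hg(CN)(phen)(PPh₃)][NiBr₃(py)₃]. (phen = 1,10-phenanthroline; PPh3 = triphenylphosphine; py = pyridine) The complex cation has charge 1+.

The complex cation is given as 1+; its ligand charges sum to -1, so Hg = +2.
A 1:1 salt means the anion carries the equal and opposite charge, 1−.
Anion: ligand charges sum to -3; for the ion to be 1−, Ni = +2.

cyano(1,10-phenanthroline)(triphenylphosphine)mercury(II) tribromotris(pyridine)nickelate(II)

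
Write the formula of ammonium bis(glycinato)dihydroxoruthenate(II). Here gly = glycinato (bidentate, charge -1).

(NH4)2[Ru(gly)2(OH)2]

Ligands: 2 glycinato (gly, -1), 2 hydroxo (OH, -1). Ligand charge sum = -4.
With Ru in oxidation state +2, the complex ion is [Ru...]^2−.
Charge balance with ammonium (+1) requires 1 complex ion per 2 ammonium.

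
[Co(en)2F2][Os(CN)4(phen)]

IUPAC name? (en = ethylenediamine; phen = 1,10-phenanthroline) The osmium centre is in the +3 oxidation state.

bis(ethylenediamine)difluorocobalt(III) tetracyano(1,10-phenanthroline)osmate(III)

Both ions are complex: the cation is named first with the plain metal name, the anion second with the -ate form; each ion's ligands are alphabetised independently.
Os is given as +3; the anion's ligand charges sum to -4, so the complex anion is 1−.
A 1:1 salt means the cation carries the equal and opposite charge, 1+.
Cation: ligand charges sum to -2; for the ion to be 1+, Co = +3.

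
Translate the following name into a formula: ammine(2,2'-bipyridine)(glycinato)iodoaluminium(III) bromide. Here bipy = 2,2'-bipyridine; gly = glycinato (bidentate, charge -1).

[Al(bipy)(gly)I(NH3)]Br

Ligands: 1 ammine (NH3, neutral), 1 2,2'-bipyridine (bipy, neutral), 1 glycinato (gly, -1), 1 iodo (I, -1). Ligand charge sum = -2.
With Al in oxidation state +3, the complex ion is [Al...]^1+.
Charge balance with bromide (-1) requires 1 complex ion per 1 bromide.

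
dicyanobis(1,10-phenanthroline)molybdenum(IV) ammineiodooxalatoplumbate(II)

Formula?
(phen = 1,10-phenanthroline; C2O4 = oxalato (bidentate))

[Mo(CN)2(phen)2][Pb(C2O4)I(NH3)]2

Cation [Mo…]: ligand charges -2, Mo(IV) ⇒ ion charge 2+.
Anion [Pb…]: ligand charges -3, Pb(II) ⇒ ion charge 1−.
One 2+ cation requires 2 of the 1− anion.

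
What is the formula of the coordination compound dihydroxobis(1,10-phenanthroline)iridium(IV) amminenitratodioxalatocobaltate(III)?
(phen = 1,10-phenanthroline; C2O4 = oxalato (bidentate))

Cation [Ir…]: ligand charges -2, Ir(IV) ⇒ ion charge 2+.
Anion [Co…]: ligand charges -5, Co(III) ⇒ ion charge 2−.

[Ir(OH)2(phen)2][Co(C2O4)2(NH3)(NO3)]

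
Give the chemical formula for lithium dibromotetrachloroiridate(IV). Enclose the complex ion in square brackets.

Ligands: 2 bromo (Br, -1), 4 chloro (Cl, -1). Ligand charge sum = -6.
With Ir in oxidation state +4, the complex ion is [Ir...]^2−.
Charge balance with lithium (+1) requires 1 complex ion per 2 lithium.

Li2[IrBr2Cl4]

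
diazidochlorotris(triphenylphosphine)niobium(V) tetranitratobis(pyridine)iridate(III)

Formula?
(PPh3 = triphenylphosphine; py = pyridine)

[NbCl(N3)2(PPh3)3][Ir(NO3)4(py)2]2

Cation [Nb…]: ligand charges -3, Nb(V) ⇒ ion charge 2+.
Anion [Ir…]: ligand charges -4, Ir(III) ⇒ ion charge 1−.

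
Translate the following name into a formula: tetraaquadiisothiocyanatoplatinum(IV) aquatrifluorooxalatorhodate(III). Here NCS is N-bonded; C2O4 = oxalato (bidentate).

[Pt(H2O)4(NCS)2][Rh(C2O4)F3(H2O)]

Cation [Pt…]: ligand charges -2, Pt(IV) ⇒ ion charge 2+.
Anion [Rh…]: ligand charges -5, Rh(III) ⇒ ion charge 2−.
One 2+ cation balances one 2− anion.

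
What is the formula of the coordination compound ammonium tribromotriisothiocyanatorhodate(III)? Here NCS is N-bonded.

(NH4)3[RhBr3(NCS)3]

Ligands: 3 isothiocyanato (NCS, -1), 3 bromo (Br, -1). Ligand charge sum = -6.
With Rh in oxidation state +3, the complex ion is [Rh...]^3−.
Charge balance with ammonium (+1) requires 1 complex ion per 3 ammonium.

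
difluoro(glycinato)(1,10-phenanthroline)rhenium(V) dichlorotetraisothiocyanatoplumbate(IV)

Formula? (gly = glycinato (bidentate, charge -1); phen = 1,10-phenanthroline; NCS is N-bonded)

Cation [Re…]: ligand charges -3, Re(V) ⇒ ion charge 2+.
Anion [Pb…]: ligand charges -6, Pb(IV) ⇒ ion charge 2−.
One 2+ cation balances one 2− anion.

[ReF2(gly)(phen)][PbCl2(NCS)4]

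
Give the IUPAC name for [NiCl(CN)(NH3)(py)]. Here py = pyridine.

There is no counter-ion, so the complex is neutral overall.
Ligand charges: 1×cyano (-1 each), 1×chloro (-1 each), 1×ammine (neutral), 1×pyridine (neutral); total -2. So Ni + (-2) = 0, giving Ni = +2.
Ligands are named alphabetically: ammine before chloro before cyano before pyridine.

amminechlorocyano(pyridine)nickel(II)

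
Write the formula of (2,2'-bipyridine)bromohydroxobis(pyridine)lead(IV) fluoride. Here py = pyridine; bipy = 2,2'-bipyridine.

Ligands: 2 pyridine (py, neutral), 1 bromo (Br, -1), 1 hydroxo (OH, -1), 1 2,2'-bipyridine (bipy, neutral). Ligand charge sum = -2.
With Pb in oxidation state +4, the complex ion is [Pb...]^2+.
Charge balance with fluoride (-1) requires 1 complex ion per 2 fluoride.

[Pb(bipy)Br(OH)(py)2]F2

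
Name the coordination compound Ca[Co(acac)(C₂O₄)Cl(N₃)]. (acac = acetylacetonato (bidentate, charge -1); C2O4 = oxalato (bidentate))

The 1 calcium counter-ion carries a total charge of +2, so each complex ion is 2−.
Ligand charges: 1×azido (-1 each), 1×acetylacetonato (-1 each), 1×chloro (-1 each), 1×oxalato (-2 each); total -5. So Co + (-5) = 2−, giving Co = +3.
The complex ion is anionic, so cobalt takes the -ate form cobaltate(III).

calcium (acetylacetonato)azidochlorooxalatocobaltate(III)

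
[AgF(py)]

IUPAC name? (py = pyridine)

There is no counter-ion, so the complex is neutral overall.
Ligand charges: 1×fluoro (-1 each), 1×pyridine (neutral); total -1. So Ag + (-1) = 0, giving Ag = +1.
Ligands are named alphabetically: fluoro before pyridine.

fluoro(pyridine)silver(I)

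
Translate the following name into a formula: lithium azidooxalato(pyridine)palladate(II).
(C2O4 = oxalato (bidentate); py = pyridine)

Li[Pd(C2O4)(N3)(py)]

Ligands: 1 azido (N3, -1), 1 oxalato (C2O4, -2), 1 pyridine (py, neutral). Ligand charge sum = -3.
With Pd in oxidation state +2, the complex ion is [Pd...]^1−.
Charge balance with lithium (+1) requires 1 complex ion per 1 lithium.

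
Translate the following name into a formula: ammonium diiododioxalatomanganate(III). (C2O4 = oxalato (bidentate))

(NH4)3[Mn(C2O4)2I2]

Ligands: 2 oxalato (C2O4, -2), 2 iodo (I, -1). Ligand charge sum = -6.
Charge balance with ammonium (+1) requires 1 complex ion per 3 ammonium.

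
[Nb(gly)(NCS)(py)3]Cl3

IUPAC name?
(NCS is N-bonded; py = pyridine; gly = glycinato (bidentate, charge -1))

The 3 chloride counter-ions carry a total charge of -3, so each complex ion is 3+.
Ligand charges: 1×isothiocyanato (-1 each), 3×pyridine (neutral), 1×glycinato (-1 each); total -2. So Nb + (-2) = 3+, giving Nb = +5.
Ligands are named alphabetically: glycinato before isothiocyanato before pyridine.

(glycinato)isothiocyanatotris(pyridine)niobium(V) chloride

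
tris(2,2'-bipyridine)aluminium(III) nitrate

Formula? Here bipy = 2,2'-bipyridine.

Ligands: 3 2,2'-bipyridine (bipy, neutral). Ligand charge sum = 0.
Charge balance with nitrate (-1) requires 1 complex ion per 3 nitrate.

[Al(bipy)3](NO3)3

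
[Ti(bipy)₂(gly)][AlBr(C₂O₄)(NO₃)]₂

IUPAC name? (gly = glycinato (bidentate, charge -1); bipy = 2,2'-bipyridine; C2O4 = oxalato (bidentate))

Both ions are complex: the cation is named first with the plain metal name, the anion second with the -ate form; each ion's ligands are alphabetised independently.
Aluminium is always +3 in its complexes; the anion's ligand charges sum to -4, so the complex anion is 1−.
With 2 anions per cation, the cation must be 2×1 = 2+.
Cation: ligand charges sum to -1; for the ion to be 2+, Ti = +3.

bis(2,2'-bipyridine)(glycinato)titanium(III) bromonitratooxalatoaluminate(III)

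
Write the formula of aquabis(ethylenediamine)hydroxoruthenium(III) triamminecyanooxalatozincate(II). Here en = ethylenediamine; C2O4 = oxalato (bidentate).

[Ru(en)2(H2O)(OH)][Zn(C2O4)(CN)(NH3)3]2

Cation [Ru…]: ligand charges -1, Ru(III) ⇒ ion charge 2+.
Anion [Zn…]: ligand charges -3, Zn(II) ⇒ ion charge 1−.
One 2+ cation requires 2 of the 1− anion.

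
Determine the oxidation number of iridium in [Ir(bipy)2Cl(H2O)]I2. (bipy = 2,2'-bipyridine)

2 iodide outside the brackets (-1 each) → the complex ion is 2+.
Ligand charges: 1×Cl = -1; 1×H2O neutral; 2×bipy neutral; sum -1.
Ir + (-1) = 2+ ⇒ Ir is +3.

+3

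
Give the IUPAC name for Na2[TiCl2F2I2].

The 2 sodium counter-ions carry a total charge of +2, so each complex ion is 2−.
Ligand charges: 2×chloro (-1 each), 2×iodo (-1 each), 2×fluoro (-1 each); total -6. So Ti + (-6) = 2−, giving Ti = +4.
Ligands are named alphabetically: chloro before fluoro before iodo.
The complex ion is anionic, so titanium takes the -ate form titanate(IV).

sodium dichlorodifluorodiiodotitanate(IV)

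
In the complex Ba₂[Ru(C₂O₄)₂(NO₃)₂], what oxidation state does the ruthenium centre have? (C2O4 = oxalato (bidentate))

+2

2 barium outside the brackets (+2 each) → the complex ion is 4−.
Ligand charges: 2×C2O4 = -4; 2×NO3 = -2; sum -6.
Ru + (-6) = 4− ⇒ Ru is +2.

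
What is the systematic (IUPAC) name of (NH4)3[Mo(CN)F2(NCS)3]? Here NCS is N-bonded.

The 3 ammonium counter-ions carry a total charge of +3, so each complex ion is 3−.
Ligand charges: 1×cyano (-1 each), 3×isothiocyanato (-1 each), 2×fluoro (-1 each); total -6. So Mo + (-6) = 3−, giving Mo = +3.
Ligands are named alphabetically: cyano before fluoro before isothiocyanato.
The complex ion is anionic, so molybdenum takes the -ate form molybdate(III).

ammonium cyanodifluorotriisothiocyanatomolybdate(III)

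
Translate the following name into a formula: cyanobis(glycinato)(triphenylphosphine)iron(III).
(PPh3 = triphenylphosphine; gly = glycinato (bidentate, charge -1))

[Fe(CN)(gly)2(PPh3)]

Ligands: 1 cyano (CN, -1), 1 triphenylphosphine (PPh3, neutral), 2 glycinato (gly, -1). Ligand charge sum = -3.
With Fe in oxidation state +3, the complex ion is [Fe...].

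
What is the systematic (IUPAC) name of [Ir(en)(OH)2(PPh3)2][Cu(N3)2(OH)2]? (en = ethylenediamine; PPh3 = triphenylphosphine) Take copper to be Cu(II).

Both ions are complex: the cation is named first with the plain metal name, the anion second with the -ate form; each ion's ligands are alphabetised independently.
Cu is given as +2; the anion's ligand charges sum to -4, so the complex anion is 2−.
A 1:1 salt means the cation carries the equal and opposite charge, 2+.
Cation: ligand charges sum to -2; for the ion to be 2+, Ir = +4.

(ethylenediamine)dihydroxobis(triphenylphosphine)iridium(IV) diazidodihydroxocuprate(II)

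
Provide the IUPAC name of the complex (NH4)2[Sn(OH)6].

The 2 ammonium counter-ions carry a total charge of +2, so each complex ion is 2−.
Ligand charges: 6×hydroxo (-1 each); total -6. So Sn + (-6) = 2−, giving Sn = +4.
The complex ion is anionic, so tin takes the -ate form stannate(IV).

ammonium hexahydroxostannate(IV)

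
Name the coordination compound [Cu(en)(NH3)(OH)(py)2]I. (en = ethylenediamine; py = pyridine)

The 1 iodide counter-ion carries a total charge of -1, so each complex ion is 1+.
Ligand charges: 1×ammine (neutral), 1×ethylenediamine (neutral), 1×hydroxo (-1 each), 2×pyridine (neutral); total -1. So Cu + (-1) = 1+, giving Cu = +2.
Ligands are named alphabetically: ammine before ethylenediamine before hydroxo before pyridine.

ammine(ethylenediamine)hydroxobis(pyridine)copper(II) iodide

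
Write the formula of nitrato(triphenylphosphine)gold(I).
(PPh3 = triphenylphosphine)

Ligands: 1 nitrato (NO3, -1), 1 triphenylphosphine (PPh3, neutral). Ligand charge sum = -1.
With Au in oxidation state +1, the complex ion is [Au...].

[Au(NO3)(PPh3)]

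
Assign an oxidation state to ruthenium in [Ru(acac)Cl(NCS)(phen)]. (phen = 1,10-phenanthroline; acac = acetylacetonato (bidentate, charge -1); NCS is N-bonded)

No counter-ion: the bracketed complex is neutral.
Ligand charges: 1×Cl = -1; 1×phen neutral; 1×acac = -1; 1×NCS = -1; sum -3.
Ru + (-3) = 0 ⇒ Ru is +3.

+3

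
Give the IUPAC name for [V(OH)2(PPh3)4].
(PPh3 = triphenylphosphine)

dihydroxotetrakis(triphenylphosphine)vanadium(II)

There is no counter-ion, so the complex is neutral overall.
Ligand charges: 2×hydroxo (-1 each), 4×triphenylphosphine (neutral); total -2. So V + (-2) = 0, giving V = +2.
Ligands are named alphabetically: hydroxo before triphenylphosphine.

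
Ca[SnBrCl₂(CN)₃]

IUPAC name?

calcium bromodichlorotricyanostannate(IV)

The 1 calcium counter-ion carries a total charge of +2, so each complex ion is 2−.
Ligand charges: 2×chloro (-1 each), 1×bromo (-1 each), 3×cyano (-1 each); total -6. So Sn + (-6) = 2−, giving Sn = +4.
Ligands are named alphabetically: bromo before chloro before cyano.
The complex ion is anionic, so tin takes the -ate form stannate(IV).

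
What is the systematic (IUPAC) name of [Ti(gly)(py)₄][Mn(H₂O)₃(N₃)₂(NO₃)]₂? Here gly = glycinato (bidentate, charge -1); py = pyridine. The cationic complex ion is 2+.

The complex cation is given as 2+; its ligand charges sum to -1, so Ti = +3.
With 2 anions per cation, each anion must be 2/2 = 1−.
Anion: ligand charges sum to -3; for the ion to be 1−, Mn = +2.

(glycinato)tetrakis(pyridine)titanium(III) triaquadiazidonitratomanganate(II)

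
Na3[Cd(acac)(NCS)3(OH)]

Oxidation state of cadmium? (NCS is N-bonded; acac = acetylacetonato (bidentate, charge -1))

3 sodium outside the brackets (+1 each) → the complex ion is 3−.
Ligand charges: 3×NCS = -3; 1×OH = -1; 1×acac = -1; sum -5.
Cd + (-5) = 3− ⇒ Cd is +2.

+2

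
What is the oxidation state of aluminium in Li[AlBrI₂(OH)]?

+3

1 lithium outside the brackets (+1 each) → the complex ion is 1−.
Ligand charges: 1×OH = -1; 1×Br = -1; 2×I = -2; sum -4.
Al + (-4) = 1− ⇒ Al is +3.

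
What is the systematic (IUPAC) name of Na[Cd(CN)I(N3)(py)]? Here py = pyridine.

sodium azidocyanoiodo(pyridine)cadmate(II)

The 1 sodium counter-ion carries a total charge of +1, so each complex ion is 1−.
Ligand charges: 1×cyano (-1 each), 1×pyridine (neutral), 1×azido (-1 each), 1×iodo (-1 each); total -3. So Cd + (-3) = 1−, giving Cd = +2.
The complex ion is anionic, so cadmium takes the -ate form cadmate(II).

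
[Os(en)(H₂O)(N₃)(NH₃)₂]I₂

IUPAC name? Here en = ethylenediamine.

The 2 iodide counter-ions carry a total charge of -2, so each complex ion is 2+.
Ligand charges: 1×aqua (neutral), 1×azido (-1 each), 1×ethylenediamine (neutral), 2×ammine (neutral); total -1. So Os + (-1) = 2+, giving Os = +3.
Ligands are named alphabetically: ammine before aqua before azido before ethylenediamine.

diammineaquaazido(ethylenediamine)osmium(III) iodide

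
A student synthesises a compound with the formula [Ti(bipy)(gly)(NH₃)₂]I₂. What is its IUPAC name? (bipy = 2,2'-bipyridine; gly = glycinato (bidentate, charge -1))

diammine(2,2'-bipyridine)(glycinato)titanium(III) iodide

The 2 iodide counter-ions carry a total charge of -2, so each complex ion is 2+.
Ligand charges: 1×2,2'-bipyridine (neutral), 2×ammine (neutral), 1×glycinato (-1 each); total -1. So Ti + (-1) = 2+, giving Ti = +3.
Ligands are named alphabetically: ammine before bipyridine before glycinato.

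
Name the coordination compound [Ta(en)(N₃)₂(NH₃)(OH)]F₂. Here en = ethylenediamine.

The 2 fluoride counter-ions carry a total charge of -2, so each complex ion is 2+.
Ligand charges: 1×ammine (neutral), 2×azido (-1 each), 1×ethylenediamine (neutral), 1×hydroxo (-1 each); total -3. So Ta + (-3) = 2+, giving Ta = +5.
Ligands are named alphabetically: ammine before azido before ethylenediamine before hydroxo.

amminediazido(ethylenediamine)hydroxotantalum(V) fluoride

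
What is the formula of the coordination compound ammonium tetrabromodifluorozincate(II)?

Ligands: 2 fluoro (F, -1), 4 bromo (Br, -1). Ligand charge sum = -6.
Charge balance with ammonium (+1) requires 1 complex ion per 4 ammonium.

(NH4)4[ZnBr4F2]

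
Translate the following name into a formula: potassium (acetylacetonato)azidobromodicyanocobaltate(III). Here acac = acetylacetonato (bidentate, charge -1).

K2[Co(acac)Br(CN)2(N3)]

Ligands: 1 acetylacetonato (acac, -1), 1 bromo (Br, -1), 1 azido (N3, -1), 2 cyano (CN, -1). Ligand charge sum = -5.
Charge balance with potassium (+1) requires 1 complex ion per 2 potassium.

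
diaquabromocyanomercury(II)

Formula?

Ligands: 1 cyano (CN, -1), 1 bromo (Br, -1), 2 aqua (H2O, neutral). Ligand charge sum = -2.
With Hg in oxidation state +2, the complex ion is [Hg...].

[HgBr(CN)(H2O)2]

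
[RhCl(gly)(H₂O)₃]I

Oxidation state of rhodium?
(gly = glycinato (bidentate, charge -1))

1 iodide outside the brackets (-1 each) → the complex ion is 1+.
Ligand charges: 1×gly = -1; 1×Cl = -1; 3×H2O neutral; sum -2.
Rh + (-2) = 1+ ⇒ Rh is +3.

+3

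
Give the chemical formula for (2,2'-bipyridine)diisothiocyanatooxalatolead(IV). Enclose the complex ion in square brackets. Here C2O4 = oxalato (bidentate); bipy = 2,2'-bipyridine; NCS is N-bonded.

[Pb(bipy)(C2O4)(NCS)2]

Ligands: 1 oxalato (C2O4, -2), 1 2,2'-bipyridine (bipy, neutral), 2 isothiocyanato (NCS, -1). Ligand charge sum = -4.
With Pb in oxidation state +4, the complex ion is [Pb...].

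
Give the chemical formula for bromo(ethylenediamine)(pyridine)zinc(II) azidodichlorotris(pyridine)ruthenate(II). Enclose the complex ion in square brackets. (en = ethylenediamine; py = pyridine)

Cation [Zn…]: ligand charges -1, Zn(II) ⇒ ion charge 1+.
Anion [Ru…]: ligand charges -3, Ru(II) ⇒ ion charge 1−.
One 1+ cation balances one 1− anion.

[ZnBr(en)(py)][RuCl2(N3)(py)3]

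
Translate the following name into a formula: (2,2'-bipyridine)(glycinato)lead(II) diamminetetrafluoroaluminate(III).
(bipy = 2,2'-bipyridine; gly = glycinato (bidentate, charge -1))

Cation [Pb…]: ligand charges -1, Pb(II) ⇒ ion charge 1+.
Anion [Al…]: ligand charges -4, Al(III) ⇒ ion charge 1−.
One 1+ cation balances one 1− anion.

[Pb(bipy)(gly)][AlF4(NH3)2]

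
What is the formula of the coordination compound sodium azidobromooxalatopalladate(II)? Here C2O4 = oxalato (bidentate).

Ligands: 1 azido (N3, -1), 1 bromo (Br, -1), 1 oxalato (C2O4, -2). Ligand charge sum = -4.
Charge balance with sodium (+1) requires 1 complex ion per 2 sodium.

Na2[PdBr(C2O4)(N3)]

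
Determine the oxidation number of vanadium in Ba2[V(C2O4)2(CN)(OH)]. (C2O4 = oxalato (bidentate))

+2

2 barium outside the brackets (+2 each) → the complex ion is 4−.
Ligand charges: 1×CN = -1; 1×OH = -1; 2×C2O4 = -4; sum -6.
V + (-6) = 4− ⇒ V is +2.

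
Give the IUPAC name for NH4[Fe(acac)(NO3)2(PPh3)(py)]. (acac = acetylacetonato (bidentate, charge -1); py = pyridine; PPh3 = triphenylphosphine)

The 1 ammonium counter-ion carries a total charge of +1, so each complex ion is 1−.
Ligand charges: 1×acetylacetonato (-1 each), 2×nitrato (-1 each), 1×pyridine (neutral), 1×triphenylphosphine (neutral); total -3. So Fe + (-3) = 1−, giving Fe = +2.
Ligands are named alphabetically: acetylacetonato before nitrato before pyridine before triphenylphosphine.
The complex ion is anionic, so iron takes the -ate form ferrate(II).

ammonium (acetylacetonato)dinitrato(pyridine)(triphenylphosphine)ferrate(II)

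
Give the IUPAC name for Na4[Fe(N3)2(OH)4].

sodium diazidotetrahydroxoferrate(II)

The 4 sodium counter-ions carry a total charge of +4, so each complex ion is 4−.
Ligand charges: 4×hydroxo (-1 each), 2×azido (-1 each); total -6. So Fe + (-6) = 4−, giving Fe = +2.
Ligands are named alphabetically: azido before hydroxo.
The complex ion is anionic, so iron takes the -ate form ferrate(II).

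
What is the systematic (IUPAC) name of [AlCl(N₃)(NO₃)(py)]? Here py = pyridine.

azidochloronitrato(pyridine)aluminium(III)

There is no counter-ion, so the complex is neutral overall.
Ligand charges: 1×azido (-1 each), 1×nitrato (-1 each), 1×chloro (-1 each), 1×pyridine (neutral); total -3. So Al + (-3) = 0, giving Al = +3.
Ligands are named alphabetically: azido before chloro before nitrato before pyridine.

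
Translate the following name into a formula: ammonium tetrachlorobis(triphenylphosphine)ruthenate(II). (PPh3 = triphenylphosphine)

Ligands: 4 chloro (Cl, -1), 2 triphenylphosphine (PPh3, neutral). Ligand charge sum = -4.
With Ru in oxidation state +2, the complex ion is [Ru...]^2−.
Charge balance with ammonium (+1) requires 1 complex ion per 2 ammonium.

(NH4)2[RuCl4(PPh3)2]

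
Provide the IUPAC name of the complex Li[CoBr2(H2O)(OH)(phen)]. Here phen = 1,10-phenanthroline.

lithium aquadibromohydroxo(1,10-phenanthroline)cobaltate(II)

The 1 lithium counter-ion carries a total charge of +1, so each complex ion is 1−.
Ligand charges: 1×aqua (neutral), 1×hydroxo (-1 each), 1×1,10-phenanthroline (neutral), 2×bromo (-1 each); total -3. So Co + (-3) = 1−, giving Co = +2.
Ligands are named alphabetically: aqua before bromo before hydroxo before phenanthroline.
The complex ion is anionic, so cobalt takes the -ate form cobaltate(II).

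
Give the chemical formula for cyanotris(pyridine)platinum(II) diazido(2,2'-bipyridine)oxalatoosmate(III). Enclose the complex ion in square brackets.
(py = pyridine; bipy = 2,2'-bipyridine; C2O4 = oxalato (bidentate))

Cation [Pt…]: ligand charges -1, Pt(II) ⇒ ion charge 1+.
Anion [Os…]: ligand charges -4, Os(III) ⇒ ion charge 1−.
One 1+ cation balances one 1− anion.

[Pt(CN)(py)3][Os(bipy)(C2O4)(N3)2]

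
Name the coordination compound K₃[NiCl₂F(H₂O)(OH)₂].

potassium aquadichlorofluorodihydroxonickelate(II)

The 3 potassium counter-ions carry a total charge of +3, so each complex ion is 3−.
Ligand charges: 2×hydroxo (-1 each), 1×aqua (neutral), 1×fluoro (-1 each), 2×chloro (-1 each); total -5. So Ni + (-5) = 3−, giving Ni = +2.
Ligands are named alphabetically: aqua before chloro before fluoro before hydroxo.
The complex ion is anionic, so nickel takes the -ate form nickelate(II).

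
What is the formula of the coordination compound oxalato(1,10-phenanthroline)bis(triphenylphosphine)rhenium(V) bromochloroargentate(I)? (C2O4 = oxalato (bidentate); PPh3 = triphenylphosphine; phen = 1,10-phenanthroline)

[Re(C2O4)(phen)(PPh3)2][AgBrCl]3

Cation [Re…]: ligand charges -2, Re(V) ⇒ ion charge 3+.
Anion [Ag…]: ligand charges -2, Ag(I) ⇒ ion charge 1−.
One 3+ cation requires 3 of the 1− anion.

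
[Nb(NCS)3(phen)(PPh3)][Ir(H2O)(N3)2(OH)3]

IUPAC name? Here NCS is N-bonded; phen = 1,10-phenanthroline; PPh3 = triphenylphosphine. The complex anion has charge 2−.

triisothiocyanato(1,10-phenanthroline)(triphenylphosphine)niobium(V) aquadiazidotrihydroxoiridate(III)

Both ions are complex: the cation is named first with the plain metal name, the anion second with the -ate form; each ion's ligands are alphabetised independently.
The complex anion is given as 2−; its ligand charges sum to -5, so Ir = +3.
A 1:1 salt means the cation carries the equal and opposite charge, 2+.
Cation: ligand charges sum to -3; for the ion to be 2+, Nb = +5.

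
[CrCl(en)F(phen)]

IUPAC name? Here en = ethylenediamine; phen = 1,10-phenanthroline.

There is no counter-ion, so the complex is neutral overall.
Ligand charges: 1×ethylenediamine (neutral), 1×1,10-phenanthroline (neutral), 1×fluoro (-1 each), 1×chloro (-1 each); total -2. So Cr + (-2) = 0, giving Cr = +2.
Ligands are named alphabetically: chloro before ethylenediamine before fluoro before phenanthroline.

chloro(ethylenediamine)fluoro(1,10-phenanthroline)chromium(II)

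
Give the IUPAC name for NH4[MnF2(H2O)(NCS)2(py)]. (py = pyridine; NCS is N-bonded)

ammonium aquadifluorodiisothiocyanato(pyridine)manganate(III)

The 1 ammonium counter-ion carries a total charge of +1, so each complex ion is 1−.
Ligand charges: 1×pyridine (neutral), 2×isothiocyanato (-1 each), 1×aqua (neutral), 2×fluoro (-1 each); total -4. So Mn + (-4) = 1−, giving Mn = +3.
Ligands are named alphabetically: aqua before fluoro before isothiocyanato before pyridine.
The complex ion is anionic, so manganese takes the -ate form manganate(III).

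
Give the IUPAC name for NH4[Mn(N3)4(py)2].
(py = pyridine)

ammonium tetraazidobis(pyridine)manganate(III)

The 1 ammonium counter-ion carries a total charge of +1, so each complex ion is 1−.
Ligand charges: 2×pyridine (neutral), 4×azido (-1 each); total -4. So Mn + (-4) = 1−, giving Mn = +3.
Ligands are named alphabetically: azido before pyridine.
The complex ion is anionic, so manganese takes the -ate form manganate(III).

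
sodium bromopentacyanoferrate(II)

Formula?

Ligands: 5 cyano (CN, -1), 1 bromo (Br, -1). Ligand charge sum = -6.
Charge balance with sodium (+1) requires 1 complex ion per 4 sodium.

Na4[FeBr(CN)5]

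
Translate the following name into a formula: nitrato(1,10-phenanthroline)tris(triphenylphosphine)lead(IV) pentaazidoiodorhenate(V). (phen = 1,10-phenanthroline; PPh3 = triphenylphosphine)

[Pb(NO3)(phen)(PPh3)3][ReI(N3)5]3

Cation [Pb…]: ligand charges -1, Pb(IV) ⇒ ion charge 3+.
Anion [Re…]: ligand charges -6, Re(V) ⇒ ion charge 1−.
One 3+ cation requires 3 of the 1− anion.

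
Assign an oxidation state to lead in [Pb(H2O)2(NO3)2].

No counter-ion: the bracketed complex is neutral.
Ligand charges: 2×H2O neutral; 2×NO3 = -2; sum -2.
Pb + (-2) = 0 ⇒ Pb is +2.

+2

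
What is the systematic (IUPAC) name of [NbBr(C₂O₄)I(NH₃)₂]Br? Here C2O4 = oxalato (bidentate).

diamminebromoiodooxalatoniobium(V) bromide

The 1 bromide counter-ion carries a total charge of -1, so each complex ion is 1+.
Ligand charges: 1×iodo (-1 each), 1×oxalato (-2 each), 1×bromo (-1 each), 2×ammine (neutral); total -4. So Nb + (-4) = 1+, giving Nb = +5.
Ligands are named alphabetically: ammine before bromo before iodo before oxalato.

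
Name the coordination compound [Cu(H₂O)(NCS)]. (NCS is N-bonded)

There is no counter-ion, so the complex is neutral overall.
Ligand charges: 1×aqua (neutral), 1×isothiocyanato (-1 each); total -1. So Cu + (-1) = 0, giving Cu = +1.
Ligands are named alphabetically: aqua before isothiocyanato.

aquaisothiocyanatocopper(I)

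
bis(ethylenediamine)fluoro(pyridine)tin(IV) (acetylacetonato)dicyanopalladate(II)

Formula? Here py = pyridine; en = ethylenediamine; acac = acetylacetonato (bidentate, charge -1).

[Sn(en)2F(py)][Pd(acac)(CN)2]3

Cation [Sn…]: ligand charges -1, Sn(IV) ⇒ ion charge 3+.
Anion [Pd…]: ligand charges -3, Pd(II) ⇒ ion charge 1−.
One 3+ cation requires 3 of the 1− anion.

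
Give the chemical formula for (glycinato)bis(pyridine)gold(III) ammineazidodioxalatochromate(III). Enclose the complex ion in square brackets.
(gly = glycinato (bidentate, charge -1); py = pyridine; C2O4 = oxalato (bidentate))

[Au(gly)(py)2][Cr(C2O4)2(N3)(NH3)]

Cation [Au…]: ligand charges -1, Au(III) ⇒ ion charge 2+.
Anion [Cr…]: ligand charges -5, Cr(III) ⇒ ion charge 2−.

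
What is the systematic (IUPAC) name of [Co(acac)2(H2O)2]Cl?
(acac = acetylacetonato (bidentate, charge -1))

bis(acetylacetonato)diaquacobalt(III) chloride

The 1 chloride counter-ion carries a total charge of -1, so each complex ion is 1+.
Ligand charges: 2×aqua (neutral), 2×acetylacetonato (-1 each); total -2. So Co + (-2) = 1+, giving Co = +3.
Ligands are named alphabetically: acetylacetonato before aqua.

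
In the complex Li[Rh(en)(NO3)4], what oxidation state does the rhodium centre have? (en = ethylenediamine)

+3

1 lithium outside the brackets (+1 each) → the complex ion is 1−.
Ligand charges: 1×en neutral; 4×NO3 = -4; sum -4.
Rh + (-4) = 1− ⇒ Rh is +3.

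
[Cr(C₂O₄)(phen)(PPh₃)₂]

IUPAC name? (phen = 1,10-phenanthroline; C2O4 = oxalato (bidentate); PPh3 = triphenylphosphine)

oxalato(1,10-phenanthroline)bis(triphenylphosphine)chromium(II)

There is no counter-ion, so the complex is neutral overall.
Ligand charges: 1×1,10-phenanthroline (neutral), 1×oxalato (-2 each), 2×triphenylphosphine (neutral); total -2. So Cr + (-2) = 0, giving Cr = +2.
Ligands are named alphabetically: oxalato before phenanthroline before triphenylphosphine.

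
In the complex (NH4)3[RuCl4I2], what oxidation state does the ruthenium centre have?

+3

3 ammonium outside the brackets (+1 each) → the complex ion is 3−.
Ligand charges: 2×I = -2; 4×Cl = -4; sum -6.
Ru + (-6) = 3− ⇒ Ru is +3.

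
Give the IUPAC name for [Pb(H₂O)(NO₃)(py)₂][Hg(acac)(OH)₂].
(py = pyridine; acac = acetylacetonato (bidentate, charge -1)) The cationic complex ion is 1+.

aquanitratobis(pyridine)lead(II) (acetylacetonato)dihydroxomercurate(II)

Both ions are complex: the cation is named first with the plain metal name, the anion second with the -ate form; each ion's ligands are alphabetised independently.
The complex cation is given as 1+; its ligand charges sum to -1, so Pb = +2.
A 1:1 salt means the anion carries the equal and opposite charge, 1−.
Anion: ligand charges sum to -3; for the ion to be 1−, Hg = +2.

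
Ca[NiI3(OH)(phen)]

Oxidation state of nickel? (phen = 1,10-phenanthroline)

1 calcium outside the brackets (+2 each) → the complex ion is 2−.
Ligand charges: 3×I = -3; 1×OH = -1; 1×phen neutral; sum -4.
Ni + (-4) = 2− ⇒ Ni is +2.

+2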